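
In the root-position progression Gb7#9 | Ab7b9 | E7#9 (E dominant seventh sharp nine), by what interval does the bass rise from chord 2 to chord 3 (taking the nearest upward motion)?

augmented fifth

The roots are Ab and E.
Ab up to E is 8 semitones, a half step wider than a perfect fifth, so the interval is augmented.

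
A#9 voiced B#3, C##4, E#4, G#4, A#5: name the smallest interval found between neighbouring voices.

major second

Adjacent intervals: B#3→C##4 = major second; C##4→E#4 = minor third; E#4→G#4 = minor third; G#4→A#5 = major ninth.
The smallest is B#3 to C##4, a major second (2 semitones).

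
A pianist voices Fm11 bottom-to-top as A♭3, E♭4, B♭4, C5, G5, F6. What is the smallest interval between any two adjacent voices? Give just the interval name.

major 2nd

Adjacent intervals: A♭3→E♭4 = perfect fifth; E♭4→B♭4 = perfect fifth; B♭4→C5 = major second; C5→G5 = perfect fifth; G5→F6 = minor seventh.
The smallest is B♭4 to C5, a major second (2 semitones).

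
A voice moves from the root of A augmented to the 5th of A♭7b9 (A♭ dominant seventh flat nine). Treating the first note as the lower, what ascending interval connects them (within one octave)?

diminished fifth

The root of A augmented is A; the 5th of A♭7b9 (A♭ dominant seventh flat nine) is E♭.
5 letter names make it a fifth; at 6 semitones (a half step narrower than perfect) the quality is diminished.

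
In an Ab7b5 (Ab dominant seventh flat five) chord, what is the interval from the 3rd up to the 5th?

diminished 3rd

Spelling the chord: Ab-C-Ebb-Gb.
That puts C below Ebb.
C up to Ebb is 2 semitones, a whole step narrower than a major third, so the interval is diminished.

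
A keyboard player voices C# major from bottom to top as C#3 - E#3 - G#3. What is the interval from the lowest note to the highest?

P5

The outer voices are C#3 and G#3.
From C# to G# is 7 semitones, exactly the perfect fifth.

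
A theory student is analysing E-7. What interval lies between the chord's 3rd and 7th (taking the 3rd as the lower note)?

Spelling the chord: E, G, B, D.
The 3rd is G and the 7th is D.
Counting 5 letters and 7 half steps from G gives a perfect fifth.

perfect fifth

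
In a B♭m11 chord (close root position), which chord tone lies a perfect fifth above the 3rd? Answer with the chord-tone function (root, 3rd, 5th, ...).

B♭m11 is spelled B♭-D♭-F-A♭-C-E♭.
The 3rd is D♭. A perfect fifth above D♭ is A♭.
A♭ is the chord's 7th.

7th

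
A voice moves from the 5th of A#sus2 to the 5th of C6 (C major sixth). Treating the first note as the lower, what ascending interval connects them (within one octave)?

The 5th of A#sus2 is E#; the 5th of C6 (C major sixth) is G.
From E# to G: 2 semitones over a third = diminished.

d3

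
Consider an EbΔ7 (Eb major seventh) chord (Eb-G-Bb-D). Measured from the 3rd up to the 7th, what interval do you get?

perfect fifth

So we need the interval from G up to D.
From G to D is 7 semitones, exactly the perfect fifth.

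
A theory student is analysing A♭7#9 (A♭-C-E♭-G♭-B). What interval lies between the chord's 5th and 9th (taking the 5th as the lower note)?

5th = E♭; 9th = B.
From E♭ to B: 8 semitones over a fifth = augmented.

augmented fifth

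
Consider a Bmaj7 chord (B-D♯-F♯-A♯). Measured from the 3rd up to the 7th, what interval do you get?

perfect fifth

That puts D♯ below A♯.
Counting 5 letters and 7 half steps from D♯ gives a perfect fifth.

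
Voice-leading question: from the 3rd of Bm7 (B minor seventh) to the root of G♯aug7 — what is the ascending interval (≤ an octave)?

augmented fourth

Bm7 (B minor seventh) has D as its 3rd, and G♯aug7 has G♯ as its root.
D up to G♯ is 6 semitones, a half step wider than a perfect fourth, so the interval is augmented.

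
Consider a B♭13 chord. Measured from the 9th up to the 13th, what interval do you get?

Spelling the chord: B♭ D F A♭ C G.
So we need the interval from C up to G.
C up to G spans 5 letter names and 7 semitones — a perfect fifth.

perfect fifth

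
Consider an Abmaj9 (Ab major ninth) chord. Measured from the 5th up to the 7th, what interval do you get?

The chord tones of Abmaj9 are Ab–C–Eb–G–Bb.
5th = Eb; 7th = G.
Counting 3 letters and 4 half steps from Eb gives a major third.

major third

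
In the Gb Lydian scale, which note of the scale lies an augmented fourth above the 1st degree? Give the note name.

C

The scale is Gb Ab Bb C Db Eb F.
The 1st degree is Gb; an augmented fourth above that is C — scale degree 4.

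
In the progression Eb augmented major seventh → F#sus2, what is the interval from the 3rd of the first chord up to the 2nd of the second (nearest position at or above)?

The 3rd of Eb augmented major seventh is G; the 2nd of F#sus2 is G#.
1 letter names make it a unison; at 1 semitone (a half step wider than perfect) the quality is augmented.

A1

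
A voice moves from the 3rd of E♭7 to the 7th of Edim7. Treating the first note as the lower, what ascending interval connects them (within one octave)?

The 3rd of E♭7 is G; the 7th of Edim7 is D♭.
G up to D♭ is 6 semitones, a half step narrower than a perfect fifth, so the interval is diminished.

diminished 5th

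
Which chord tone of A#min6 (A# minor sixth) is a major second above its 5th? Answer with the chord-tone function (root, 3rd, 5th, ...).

6th

A#min6: A#-C#-E#-F##.
The 5th is E#. A major second above E# is F##.
F## is the chord's 6th.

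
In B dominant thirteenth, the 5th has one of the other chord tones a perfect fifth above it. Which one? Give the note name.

C#

The chord tones of B13 are B D# F# A C# G#.
The 5th is F#. A perfect fifth above F# is C#.
C# is the chord's 9th.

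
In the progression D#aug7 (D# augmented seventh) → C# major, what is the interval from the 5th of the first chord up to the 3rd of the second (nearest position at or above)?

The 5th of D#aug7 (D# augmented seventh) is A##; the 3rd of C# major is E#.
5 letter names make it a fifth; at 6 semitones (a half step narrower than perfect) the quality is diminished.

d5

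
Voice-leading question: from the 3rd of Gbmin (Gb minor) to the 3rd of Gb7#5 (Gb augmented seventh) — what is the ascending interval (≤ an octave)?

augmented 1st

Gbmin (Gb minor) has Bbb as its 3rd, and Gb7#5 (Gb augmented seventh) has Bb as its 3rd.
1 letter names make it a unison; at 1 semitone (a half step wider than perfect) the quality is augmented.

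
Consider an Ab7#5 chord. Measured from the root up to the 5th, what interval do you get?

The chord tones of Ab+7 (Ab augmented seventh) are Ab C E Gb.
So we need the interval from Ab up to E.
From Ab to E: 8 semitones over a fifth = augmented.

augmented 5th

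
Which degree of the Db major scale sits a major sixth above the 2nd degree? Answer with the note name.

The scale is Db Eb F Gb Ab Bb C.
The 2nd degree is Eb; a major sixth above that is C — scale degree 7.

C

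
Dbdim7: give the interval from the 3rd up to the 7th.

diminished fifth

The chord tones of Db°7 (Db diminished seventh) are Db–Fb–Abb–Cbb.
The 3rd is Fb and the 7th is Cbb.
From Fb to Cbb: 6 semitones over a fifth = diminished.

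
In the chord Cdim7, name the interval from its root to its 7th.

Cdim7 (C diminished seventh): C, Eb, Gb, Bbb.
Root = C; 7th = Bbb.
C up to Bbb is 9 semitones, a whole step narrower than a major seventh, so the interval is diminished.

diminished seventh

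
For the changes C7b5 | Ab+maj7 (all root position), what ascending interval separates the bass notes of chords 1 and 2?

minor 6th

The roots are C and Ab.
C up to Ab is 8 semitones, a half step narrower than a major sixth, so the interval is minor.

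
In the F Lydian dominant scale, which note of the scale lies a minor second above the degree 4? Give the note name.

The scale is F G A B C D E♭.
The degree 4 is B; a minor second above that is C — scale degree 5.

C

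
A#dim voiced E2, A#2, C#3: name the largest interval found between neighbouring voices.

augmented 4th

Adjacent intervals: E2→A#2 = augmented fourth; A#2→C#3 = minor third.
The largest is E2 to A#2, an augmented fourth (6 semitones).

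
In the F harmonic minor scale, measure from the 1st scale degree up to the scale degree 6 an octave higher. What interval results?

The scale runs F G A♭ B♭ C D♭ E.
So we need the interval from F up to D♭.
From F to D♭: 20 semitones over a thirteenth = minor.

minor thirteenth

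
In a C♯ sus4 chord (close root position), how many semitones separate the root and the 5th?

7

Spelling the chord: C♯-F♯-G♯.
C♯ to G♯ is a perfect fifth: 7 semitones.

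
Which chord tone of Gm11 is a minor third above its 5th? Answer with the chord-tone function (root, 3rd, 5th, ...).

7th

G minor eleventh: G, Bb, D, F, A, C.
The 5th is D. A minor third above D is F.
F is the chord's 7th.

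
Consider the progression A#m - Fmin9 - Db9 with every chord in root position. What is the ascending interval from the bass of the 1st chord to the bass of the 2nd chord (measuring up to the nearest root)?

The roots are A# and F.
From A# to F: 7 semitones over a sixth = diminished.

diminished 6th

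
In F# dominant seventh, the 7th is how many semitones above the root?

10

The chord tones of F#7 are F# A# C# E.
F# to E is a minor seventh: 10 semitones.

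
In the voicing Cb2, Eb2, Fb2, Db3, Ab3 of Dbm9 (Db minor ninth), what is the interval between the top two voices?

Those voices are Db3 and Ab3.
From Db to Ab is 7 semitones, exactly the perfect fifth.

perfect fifth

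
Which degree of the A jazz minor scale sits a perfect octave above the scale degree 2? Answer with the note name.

B

The scale is A B C D E F# G#.
The scale degree 2 is B; a perfect octave above that is B — scale degree 2.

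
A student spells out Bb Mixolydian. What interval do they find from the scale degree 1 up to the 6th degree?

major sixth

The scale runs Bb C D Eb F G Ab.
The scale degree 1 is Bb and the scale degree 6 is G.
Counting 6 letters and 9 half steps from Bb gives a major sixth.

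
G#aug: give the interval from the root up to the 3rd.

major third

G#aug (G# augmented): G#–B#–D##.
The root is G# and the 3rd is B#.
Counting 3 letters and 4 half steps from G# gives a major third.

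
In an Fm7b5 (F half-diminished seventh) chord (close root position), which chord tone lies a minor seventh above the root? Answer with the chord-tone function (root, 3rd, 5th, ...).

7th

Fm7b5 is spelled F Ab Cb Eb.
The root is F. A minor seventh above F is Eb.
Eb is the chord's 7th.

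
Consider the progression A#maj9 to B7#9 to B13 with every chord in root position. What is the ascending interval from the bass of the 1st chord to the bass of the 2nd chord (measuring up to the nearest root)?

minor second

The roots are A# and B.
2 letter names make it a second; at 1 semitone (a half step narrower than major) the quality is minor.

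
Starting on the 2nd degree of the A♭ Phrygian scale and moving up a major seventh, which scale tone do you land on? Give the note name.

The scale is A♭ B𝄫 C♭ D♭ E♭ F♭ G♭.
The 2nd degree is B𝄫; a major seventh above that is A♭ — scale degree 1.

Ab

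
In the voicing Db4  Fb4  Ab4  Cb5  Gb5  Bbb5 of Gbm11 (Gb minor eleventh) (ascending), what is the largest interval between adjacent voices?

Adjacent intervals: Db4→Fb4 = minor third; Fb4→Ab4 = major third; Ab4→Cb5 = minor third; Cb5→Gb5 = perfect fifth; Gb5→Bbb5 = minor third.
The largest is Cb5 to Gb5, a perfect fifth (7 semitones).

P5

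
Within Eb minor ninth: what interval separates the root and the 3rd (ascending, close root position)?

Ebm9 (Eb minor ninth): Eb Gb Bb Db F.
So we need the interval from Eb up to Gb.
From Eb to Gb: 3 semitones over a third = minor.

minor 3rd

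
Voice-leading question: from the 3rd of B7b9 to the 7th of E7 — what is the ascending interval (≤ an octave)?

diminished octave

B7b9 has D♯ as its 3rd, and E7 has D as its 7th.
8 letter names make it an octave; at 11 semitones (a half step narrower than perfect) the quality is diminished.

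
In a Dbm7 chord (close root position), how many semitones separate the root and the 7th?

10

Spelling the chord: Db Fb Ab Cb.
Db to Cb is a minor seventh: 10 semitones.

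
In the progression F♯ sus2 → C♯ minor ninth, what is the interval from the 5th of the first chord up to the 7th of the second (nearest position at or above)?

F♯ sus2 has C♯ as its 5th, and C♯ minor ninth has B as its 7th.
C♯ up to B is 10 semitones, a half step narrower than a major seventh, so the interval is minor.

minor 7th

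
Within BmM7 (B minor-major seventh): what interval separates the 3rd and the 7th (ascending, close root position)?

augmented fifth

BmM7 (B minor-major seventh) is spelled B–D–F#–A#.
3rd = D; 7th = A#.
From D to A#: 8 semitones over a fifth = augmented.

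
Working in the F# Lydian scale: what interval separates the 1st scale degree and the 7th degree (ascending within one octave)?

major 7th

Spelling the F# Lydian scale: F# G# A# B# C# D# E#.
That puts F# below E#.
F# up to E# spans 7 letter names and 11 semitones — a major seventh.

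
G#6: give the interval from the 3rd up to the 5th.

minor 3rd

G# major sixth: G#, B#, D#, E#.
The 3rd is B# and the 5th is D#.
3 letter names make it a third; at 3 semitones (a half step narrower than major) the quality is minor.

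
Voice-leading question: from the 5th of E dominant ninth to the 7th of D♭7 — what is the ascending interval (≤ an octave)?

d2

E dominant ninth has B as its 5th, and D♭7 has C♭ as its 7th.
2 letter names make it a second; at 0 semitones (a whole step narrower than major) the quality is diminished.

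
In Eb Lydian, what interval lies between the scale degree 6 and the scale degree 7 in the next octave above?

major ninth

Spelling Eb Lydian: Eb F G A Bb C D.
So we need the interval from C up to D.
C up to D spans 9 letter names and 14 semitones — a major ninth.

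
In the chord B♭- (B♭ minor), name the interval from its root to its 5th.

B♭m is spelled B♭-D♭-F.
That puts B♭ below F.
From B♭ to F is 7 semitones, exactly the perfect fifth.

perfect 5th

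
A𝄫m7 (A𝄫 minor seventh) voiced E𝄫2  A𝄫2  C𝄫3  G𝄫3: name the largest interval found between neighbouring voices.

Adjacent intervals: E𝄫2→A𝄫2 = perfect fourth; A𝄫2→C𝄫3 = minor third; C𝄫3→G𝄫3 = perfect fifth.
The largest is C𝄫3 to G𝄫3, a perfect fifth (7 semitones).

perfect fifth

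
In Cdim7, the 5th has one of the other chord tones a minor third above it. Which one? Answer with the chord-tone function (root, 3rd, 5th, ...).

7th

The chord tones of Cdim7 (C diminished seventh) are C–Eb–Gb–Bbb.
The 5th is Gb. A minor third above Gb is Bbb.
Bbb is the chord's 7th.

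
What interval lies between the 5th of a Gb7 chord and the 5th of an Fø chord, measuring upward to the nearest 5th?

Gb7 has Db as its 5th, and Fø has Cb as its 5th.
Db up to Cb is 10 semitones, a half step narrower than a major seventh, so the interval is minor.

minor 7th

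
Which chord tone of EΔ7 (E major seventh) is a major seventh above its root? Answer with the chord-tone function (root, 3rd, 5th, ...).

EM7: E–G♯–B–D♯.
The root is E. A major seventh above E is D♯.
D♯ is the chord's 7th.

7th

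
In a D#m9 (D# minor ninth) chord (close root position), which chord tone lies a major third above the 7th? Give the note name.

D# minor ninth: D#, F#, A#, C#, E#.
The 7th is C#. A major third above C# is E#.
E# is the chord's 9th.

E#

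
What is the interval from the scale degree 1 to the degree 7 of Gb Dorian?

minor 7th

Spelling Gb Dorian: Gb Ab Bbb Cb Db Eb Fb.
The scale degree 1 is Gb and the 7th degree is Fb.
From Gb to Fb: 10 semitones over a seventh = minor.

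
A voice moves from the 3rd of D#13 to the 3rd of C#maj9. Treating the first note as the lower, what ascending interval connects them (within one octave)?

The 3rd of D#13 is F##; the 3rd of C#maj9 is E#.
F## up to E# is 10 semitones, a half step narrower than a major seventh, so the interval is minor.

m7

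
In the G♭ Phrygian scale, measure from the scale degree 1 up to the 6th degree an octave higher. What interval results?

The scale runs G♭ A𝄫 B𝄫 C♭ D♭ E𝄫 F♭.
That puts G♭ below E𝄫.
13 letter names make it a thirteenth; at 20 semitones (a half step narrower than major) the quality is minor.

minor thirteenth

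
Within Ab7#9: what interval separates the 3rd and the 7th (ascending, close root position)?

diminished fifth

Ab7#9 (Ab dominant seventh sharp nine) is spelled Ab-C-Eb-Gb-B.
The 3rd is C and the 7th is Gb.
5 letter names make it a fifth; at 6 semitones (a half step narrower than perfect) the quality is diminished.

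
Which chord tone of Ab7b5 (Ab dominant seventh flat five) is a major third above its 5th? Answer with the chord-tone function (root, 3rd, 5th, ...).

Ab7b5 (Ab dominant seventh flat five): Ab-C-Ebb-Gb.
The 5th is Ebb. A major third above Ebb is Gb.
Gb is the chord's 7th.

7th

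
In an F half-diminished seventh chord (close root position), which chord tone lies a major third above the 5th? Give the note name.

Eb

Spelling the chord: F–Ab–Cb–Eb.
The 5th is Cb. A major third above Cb is Eb.
Eb is the chord's 7th.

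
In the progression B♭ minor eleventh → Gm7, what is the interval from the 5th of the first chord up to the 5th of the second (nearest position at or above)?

major sixth

The 5th of B♭ minor eleventh is F; the 5th of Gm7 is D.
Counting 6 letters and 9 half steps from F gives a major sixth.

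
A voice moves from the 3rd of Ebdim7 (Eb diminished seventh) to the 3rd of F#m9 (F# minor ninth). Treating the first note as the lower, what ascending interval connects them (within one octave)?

augmented 2nd

The 3rd of Ebdim7 (Eb diminished seventh) is Gb; the 3rd of F#m9 (F# minor ninth) is A.
From Gb to A: 3 semitones over a second = augmented.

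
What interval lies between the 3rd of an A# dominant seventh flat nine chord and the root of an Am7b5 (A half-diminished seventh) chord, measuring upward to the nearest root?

The 3rd of A# dominant seventh flat nine is C##; the root of Am7b5 (A half-diminished seventh) is A.
6 letter names make it a sixth; at 7 semitones (a whole step narrower than major) the quality is diminished.

diminished sixth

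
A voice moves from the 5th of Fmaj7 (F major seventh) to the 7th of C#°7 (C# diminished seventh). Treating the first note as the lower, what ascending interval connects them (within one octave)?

minor seventh

Fmaj7 (F major seventh) has C as its 5th, and C#°7 (C# diminished seventh) has Bb as its 7th.
C up to Bb is 10 semitones, a half step narrower than a major seventh, so the interval is minor.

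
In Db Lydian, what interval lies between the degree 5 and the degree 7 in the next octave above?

The scale runs Db Eb F G Ab Bb C.
So we need the interval from Ab up to C.
Counting 10 letters and 16 half steps from Ab gives a major tenth.

major tenth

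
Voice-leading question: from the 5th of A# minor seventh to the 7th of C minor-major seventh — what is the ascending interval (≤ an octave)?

A# minor seventh has E# as its 5th, and C minor-major seventh has B as its 7th.
5 letter names make it a fifth; at 6 semitones (a half step narrower than perfect) the quality is diminished.

d5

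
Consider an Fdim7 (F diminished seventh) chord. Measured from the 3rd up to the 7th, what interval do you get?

diminished fifth

Fdim7: F, A♭, C♭, E𝄫.
That puts A♭ below E𝄫.
5 letter names make it a fifth; at 6 semitones (a half step narrower than perfect) the quality is diminished.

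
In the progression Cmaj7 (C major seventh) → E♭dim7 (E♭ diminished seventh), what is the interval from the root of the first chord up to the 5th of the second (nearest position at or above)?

Cmaj7 (C major seventh) has C as its root, and E♭dim7 (E♭ diminished seventh) has B𝄫 as its 5th.
7 letter names make it a seventh; at 9 semitones (a whole step narrower than major) the quality is diminished.

diminished 7th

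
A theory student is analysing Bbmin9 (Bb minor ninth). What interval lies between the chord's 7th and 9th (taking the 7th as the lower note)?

major third

The chord tones of Bbm9 are Bb-Db-F-Ab-C.
So we need the interval from Ab up to C.
Ab up to C spans 3 letter names and 4 semitones — a major third.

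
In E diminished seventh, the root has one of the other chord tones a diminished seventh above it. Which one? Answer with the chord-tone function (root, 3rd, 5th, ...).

The chord tones of E diminished seventh are E G B♭ D♭.
The root is E. A diminished seventh above E is D♭.
D♭ is the chord's 7th.

7th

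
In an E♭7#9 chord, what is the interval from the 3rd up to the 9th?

E♭ dominant seventh sharp nine is spelled E♭, G, B♭, D♭, F♯.
So we need the interval from G up to F♯.
G up to F♯ spans 7 letter names and 11 semitones — a major seventh.

major seventh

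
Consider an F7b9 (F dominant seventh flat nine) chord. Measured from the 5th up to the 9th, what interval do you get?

diminished fifth

F7b9 is spelled F A C E♭ G♭.
5th = C; 9th = G♭.
5 letter names make it a fifth; at 6 semitones (a half step narrower than perfect) the quality is diminished.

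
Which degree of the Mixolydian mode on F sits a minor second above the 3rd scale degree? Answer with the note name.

The scale is F G A B♭ C D E♭.
The 3rd scale degree is A; a minor second above that is B♭ — scale degree 4.

Bb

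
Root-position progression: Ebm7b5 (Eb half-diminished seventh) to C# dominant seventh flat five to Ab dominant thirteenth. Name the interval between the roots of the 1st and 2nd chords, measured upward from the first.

augmented 6th

The roots are Eb and C#.
6 letter names make it a sixth; at 10 semitones (a half step wider than major) the quality is augmented.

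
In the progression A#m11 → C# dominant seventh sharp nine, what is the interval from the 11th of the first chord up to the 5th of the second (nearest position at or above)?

A#m11 has D# as its 11th, and C# dominant seventh sharp nine has G# as its 5th.
D# up to G# spans 4 letter names and 5 semitones — a perfect fourth.

perfect fourth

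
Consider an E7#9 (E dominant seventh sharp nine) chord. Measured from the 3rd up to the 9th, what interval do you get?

E7#9 (E dominant seventh sharp nine): E-G#-B-D-F##.
That puts G# below F##.
G# up to F## spans 7 letter names and 11 semitones — a major seventh.

M7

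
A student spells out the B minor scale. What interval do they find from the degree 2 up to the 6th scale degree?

d5

B natural minor: B C# D E F# G A.
Degree 2 = C#; 6th scale degree = G.
From C# to G: 6 semitones over a fifth = diminished.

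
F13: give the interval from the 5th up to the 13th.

M9

The chord tones of F dominant thirteenth are F–A–C–Eb–G–D.
That puts C below D.
C up to D spans 9 letter names and 14 semitones — a major ninth.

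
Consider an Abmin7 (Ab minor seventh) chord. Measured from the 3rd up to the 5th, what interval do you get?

Ab-7 (Ab minor seventh): Ab-Cb-Eb-Gb.
The 3rd is Cb and the 5th is Eb.
From Cb to Eb is 4 semitones, exactly the major third.

major 3rd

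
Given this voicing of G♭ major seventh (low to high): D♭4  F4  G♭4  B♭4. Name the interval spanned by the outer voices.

major 6th

The outer voices are D♭4 and B♭4.
From D♭ to B♭ is 9 semitones, exactly the major sixth.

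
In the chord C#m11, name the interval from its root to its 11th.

perfect eleventh

The chord tones of C#m11 are C#–E–G#–B–D#–F#.
So we need the interval from C# up to F#.
Counting 11 letters and 17 half steps from C# gives a perfect eleventh.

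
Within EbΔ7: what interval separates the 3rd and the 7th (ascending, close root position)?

Ebmaj7: Eb–G–Bb–D.
That puts G below D.
Counting 5 letters and 7 half steps from G gives a perfect fifth.

P5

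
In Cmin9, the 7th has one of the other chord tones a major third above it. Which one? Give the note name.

D

The chord tones of Cmin9 are C Eb G Bb D.
The 7th is Bb. A major third above Bb is D.
D is the chord's 9th.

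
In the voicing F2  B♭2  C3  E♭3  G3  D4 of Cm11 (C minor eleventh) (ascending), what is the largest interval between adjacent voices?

Adjacent intervals: F2→B♭2 = perfect fourth; B♭2→C3 = major second; C3→E♭3 = minor third; E♭3→G3 = major third; G3→D4 = perfect fifth.
The largest is G3 to D4, a perfect fifth (7 semitones).

perfect fifth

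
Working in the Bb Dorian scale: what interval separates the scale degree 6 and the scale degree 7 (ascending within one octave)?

Bb dorian: Bb C Db Eb F G Ab.
That puts G below Ab.
From G to Ab: 1 semitone over a second = minor.

minor 2nd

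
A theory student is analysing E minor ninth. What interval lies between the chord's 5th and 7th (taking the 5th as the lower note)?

minor third

The chord tones of Emin9 (E minor ninth) are E G B D F♯.
The 5th is B and the 7th is D.
B up to D is 3 semitones, a half step narrower than a major third, so the interval is minor.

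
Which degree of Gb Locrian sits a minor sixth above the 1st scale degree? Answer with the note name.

The scale is Gb Abb Bbb Cb Dbb Ebb Fb.
The 1st scale degree is Gb; a minor sixth above that is Ebb — scale degree 6.

Ebb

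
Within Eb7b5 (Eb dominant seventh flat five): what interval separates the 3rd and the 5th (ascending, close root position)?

diminished 3rd

Eb7b5 is spelled Eb–G–Bbb–Db.
The 3rd is G and the 5th is Bbb.
3 letter names make it a third; at 2 semitones (a whole step narrower than major) the quality is diminished.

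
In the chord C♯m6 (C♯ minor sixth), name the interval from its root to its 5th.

Spelling the chord: C♯ E G♯ A♯.
So we need the interval from C♯ up to G♯.
Counting 5 letters and 7 half steps from C♯ gives a perfect fifth.

perfect fifth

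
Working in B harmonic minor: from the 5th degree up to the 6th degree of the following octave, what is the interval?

The scale runs B C# D E F# G A#.
So we need the interval from F# up to G.
F# up to G is 13 semitones, a half step narrower than a major ninth, so the interval is minor.

m9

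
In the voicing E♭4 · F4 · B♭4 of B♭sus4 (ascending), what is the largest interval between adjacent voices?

perfect 4th

Adjacent intervals: E♭4→F4 = major second; F4→B♭4 = perfect fourth.
The largest is F4 to B♭4, a perfect fourth (5 semitones).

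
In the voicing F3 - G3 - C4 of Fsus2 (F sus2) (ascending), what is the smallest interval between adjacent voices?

M2

Adjacent intervals: F3→G3 = major second; G3→C4 = perfect fourth.
The smallest is F3 to G3, a major second (2 semitones).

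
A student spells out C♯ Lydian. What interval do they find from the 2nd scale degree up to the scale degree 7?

major sixth

Spelling C♯ Lydian: C♯ D♯ E♯ F𝄪 G♯ A♯ B♯.
That puts D♯ below B♯.
D♯ up to B♯ spans 6 letter names and 9 semitones — a major sixth.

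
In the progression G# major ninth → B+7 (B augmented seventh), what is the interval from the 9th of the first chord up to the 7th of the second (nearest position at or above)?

The 9th of G# major ninth is A#; the 7th of B+7 (B augmented seventh) is A.
From A# to A: 11 semitones over an octave = diminished.

diminished octave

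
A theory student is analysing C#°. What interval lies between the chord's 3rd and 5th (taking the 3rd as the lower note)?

minor third

Spelling the chord: C#-E-G.
3rd = E; 5th = G.
3 letter names make it a third; at 3 semitones (a half step narrower than major) the quality is minor.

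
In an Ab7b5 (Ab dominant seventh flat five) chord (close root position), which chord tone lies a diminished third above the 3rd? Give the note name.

Ebb

Ab7b5: Ab, C, Ebb, Gb.
The 3rd is C. A diminished third above C is Ebb.
Ebb is the chord's 5th.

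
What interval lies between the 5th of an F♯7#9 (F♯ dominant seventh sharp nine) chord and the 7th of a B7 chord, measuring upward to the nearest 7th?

minor sixth

F♯7#9 (F♯ dominant seventh sharp nine) has C♯ as its 5th, and B7 has A as its 7th.
6 letter names make it a sixth; at 8 semitones (a half step narrower than major) the quality is minor.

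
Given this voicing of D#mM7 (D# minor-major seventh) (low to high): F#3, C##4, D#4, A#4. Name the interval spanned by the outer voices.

major tenth

The outer voices are F#3 and A#4.
Counting 10 letters and 16 half steps from F# gives a major tenth.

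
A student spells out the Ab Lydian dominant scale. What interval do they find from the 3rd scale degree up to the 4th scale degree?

major second

Ab lydian dominant: Ab Bb C D Eb F Gb.
That puts C below D.
From C to D is 2 semitones, exactly the major second.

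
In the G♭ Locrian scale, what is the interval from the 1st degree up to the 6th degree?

minor sixth

G♭ locrian: G♭ A𝄫 B𝄫 C♭ D𝄫 E𝄫 F♭.
That puts G♭ below E𝄫.
G♭ up to E𝄫 is 8 semitones, a half step narrower than a major sixth, so the interval is minor.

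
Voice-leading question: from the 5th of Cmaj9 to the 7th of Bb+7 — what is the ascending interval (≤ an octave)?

The 5th of Cmaj9 is G; the 7th of Bb+7 is Ab.
From G to Ab: 1 semitone over a second = minor.

m2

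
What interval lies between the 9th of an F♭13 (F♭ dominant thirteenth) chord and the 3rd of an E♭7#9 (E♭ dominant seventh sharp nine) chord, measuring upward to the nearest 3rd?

The 9th of F♭13 (F♭ dominant thirteenth) is G♭; the 3rd of E♭7#9 (E♭ dominant seventh sharp nine) is G.
G♭ up to G is 1 semitone, a half step wider than a perfect unison, so the interval is augmented.

augmented unison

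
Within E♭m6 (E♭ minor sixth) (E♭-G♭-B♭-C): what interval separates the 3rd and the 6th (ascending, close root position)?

3rd = G♭; 6th = C.
G♭ up to C is 6 semitones, a half step wider than a perfect fourth, so the interval is augmented.

augmented fourth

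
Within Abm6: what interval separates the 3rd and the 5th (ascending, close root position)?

Abm6 (Ab minor sixth): Ab-Cb-Eb-F.
The 3rd is Cb and the 5th is Eb.
Counting 3 letters and 4 half steps from Cb gives a major third.

major third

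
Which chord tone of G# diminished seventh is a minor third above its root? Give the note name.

B

G# diminished seventh: G#-B-D-F.
The root is G#. A minor third above G# is B.
B is the chord's 3rd.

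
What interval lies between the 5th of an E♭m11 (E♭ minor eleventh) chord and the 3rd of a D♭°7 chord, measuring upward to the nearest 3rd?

The 5th of E♭m11 (E♭ minor eleventh) is B♭; the 3rd of D♭°7 is F♭.
From B♭ to F♭: 6 semitones over a fifth = diminished.

diminished fifth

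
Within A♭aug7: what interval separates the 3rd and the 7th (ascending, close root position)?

A♭+7 (A♭ augmented seventh) is spelled A♭-C-E-G♭.
3rd = C; 7th = G♭.
5 letter names make it a fifth; at 6 semitones (a half step narrower than perfect) the quality is diminished.
This 3–7 tritone is the characteristic tension at the heart of the dominant sound.

diminished fifth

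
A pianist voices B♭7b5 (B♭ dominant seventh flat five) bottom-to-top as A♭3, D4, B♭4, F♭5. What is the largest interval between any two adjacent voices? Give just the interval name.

Adjacent intervals: A♭3→D4 = augmented fourth; D4→B♭4 = minor sixth; B♭4→F♭5 = diminished fifth.
The largest is D4 to B♭4, a minor sixth (8 semitones).

minor sixth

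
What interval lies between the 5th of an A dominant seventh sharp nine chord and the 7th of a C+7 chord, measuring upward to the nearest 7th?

diminished fifth

A dominant seventh sharp nine has E as its 5th, and C+7 has Bb as its 7th.
From E to Bb: 6 semitones over a fifth = diminished.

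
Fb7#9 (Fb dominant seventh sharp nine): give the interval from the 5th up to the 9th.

augmented 5th

The chord tones of Fb dominant seventh sharp nine are Fb-Ab-Cb-Ebb-G.
5th = Cb; 9th = G.
From Cb to G: 8 semitones over a fifth = augmented.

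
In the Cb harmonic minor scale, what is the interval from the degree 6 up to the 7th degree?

Spelling the Cb harmonic minor scale: Cb Db Ebb Fb Gb Abb Bb.
Degree 6 = Abb; degree 7 = Bb.
From Abb to Bb: 3 semitones over a second = augmented.

A2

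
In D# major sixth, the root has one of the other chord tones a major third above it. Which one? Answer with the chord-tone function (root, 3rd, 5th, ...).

3rd

Spelling the chord: D#-F##-A#-B#.
The root is D#. A major third above D# is F##.
F## is the chord's 3rd.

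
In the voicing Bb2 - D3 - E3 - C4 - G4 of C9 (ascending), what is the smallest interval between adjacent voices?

major second

Adjacent intervals: Bb2→D3 = major third; D3→E3 = major second; E3→C4 = minor sixth; C4→G4 = perfect fifth.
The smallest is D3 to E3, a major second (2 semitones).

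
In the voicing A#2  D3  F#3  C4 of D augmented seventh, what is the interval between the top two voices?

Those voices are F#3 and C4.
5 letter names make it a fifth; at 6 semitones (a half step narrower than perfect) the quality is diminished.

diminished fifth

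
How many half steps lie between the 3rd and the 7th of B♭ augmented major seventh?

The chord tones of B♭+maj7 (B♭ augmented major seventh) are B♭ D F♯ A.
D to A is a perfect fifth: 7 semitones.

7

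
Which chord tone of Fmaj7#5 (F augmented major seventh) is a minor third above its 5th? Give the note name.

F+maj7: F–A–C#–E.
The 5th is C#. A minor third above C# is E.
E is the chord's 7th.

E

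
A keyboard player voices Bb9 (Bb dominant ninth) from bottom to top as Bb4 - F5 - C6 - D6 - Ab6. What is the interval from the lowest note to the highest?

The outer voices are Bb4 and Ab6.
Bb up to Ab is 22 semitones, a half step narrower than a major fourteenth, so the interval is minor.

minor 14th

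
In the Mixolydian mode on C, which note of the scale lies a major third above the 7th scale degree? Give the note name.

The scale is C D E F G A B♭.
The 7th scale degree is B♭; a major third above that is D — scale degree 2.

D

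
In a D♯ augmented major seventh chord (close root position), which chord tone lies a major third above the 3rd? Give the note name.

D♯maj7#5 (D♯ augmented major seventh): D♯–F𝄪–A𝄪–C𝄪.
The 3rd is F𝄪. A major third above F𝄪 is A𝄪.
A𝄪 is the chord's 5th.

A##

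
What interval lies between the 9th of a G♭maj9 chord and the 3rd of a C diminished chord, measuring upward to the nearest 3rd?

G♭maj9 has A♭ as its 9th, and C diminished has E♭ as its 3rd.
A♭ up to E♭ spans 5 letter names and 7 semitones — a perfect fifth.

perfect fifth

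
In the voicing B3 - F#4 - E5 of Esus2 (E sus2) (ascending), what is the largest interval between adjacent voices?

minor 7th

Adjacent intervals: B3→F#4 = perfect fifth; F#4→E5 = minor seventh.
The largest is F#4 to E5, a minor seventh (10 semitones).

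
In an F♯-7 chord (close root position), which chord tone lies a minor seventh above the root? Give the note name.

F♯-7: F♯-A-C♯-E.
The root is F♯. A minor seventh above F♯ is E.
E is the chord's 7th.

E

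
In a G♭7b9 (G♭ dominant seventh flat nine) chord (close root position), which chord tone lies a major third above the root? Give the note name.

G♭ dominant seventh flat nine: G♭–B♭–D♭–F♭–A𝄫.
The root is G♭. A major third above G♭ is B♭.
B♭ is the chord's 3rd.

Bb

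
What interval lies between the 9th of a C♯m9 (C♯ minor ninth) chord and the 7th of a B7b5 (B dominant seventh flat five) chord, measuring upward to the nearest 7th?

The 9th of C♯m9 (C♯ minor ninth) is D♯; the 7th of B7b5 (B dominant seventh flat five) is A.
5 letter names make it a fifth; at 6 semitones (a half step narrower than perfect) the quality is diminished.

d5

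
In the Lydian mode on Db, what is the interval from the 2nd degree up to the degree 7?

major sixth

Db lydian: Db Eb F G Ab Bb C.
That puts Eb below C.
Counting 6 letters and 9 half steps from Eb gives a major sixth.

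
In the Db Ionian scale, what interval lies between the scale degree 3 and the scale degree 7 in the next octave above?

The scale runs Db Eb F Gb Ab Bb C.
That puts F below C.
F up to C spans 12 letter names and 19 semitones — a perfect twelfth.

P12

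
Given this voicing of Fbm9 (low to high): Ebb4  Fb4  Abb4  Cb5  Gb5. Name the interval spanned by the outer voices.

major 10th

The outer voices are Ebb4 and Gb5.
Ebb up to Gb spans 10 letter names and 16 semitones — a major tenth.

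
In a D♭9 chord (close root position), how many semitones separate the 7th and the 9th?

4

D♭9 is spelled D♭, F, A♭, C♭, E♭.
C♭ to E♭ is a major third: 4 semitones.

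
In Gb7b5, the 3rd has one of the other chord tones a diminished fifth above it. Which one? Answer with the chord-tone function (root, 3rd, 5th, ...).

7th

Gb7b5: Gb–Bb–Dbb–Fb.
The 3rd is Bb. A diminished fifth above Bb is Fb.
Fb is the chord's 7th.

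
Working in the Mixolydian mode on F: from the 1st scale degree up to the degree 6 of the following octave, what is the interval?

The scale runs F G A Bb C D Eb.
The 1st scale degree is F and the degree 6 (up an octave) is D.
F up to D spans 13 letter names and 21 semitones — a major thirteenth.

major thirteenth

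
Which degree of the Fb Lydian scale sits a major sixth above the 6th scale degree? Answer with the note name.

The scale is Fb Gb Ab Bb Cb Db Eb.
The 6th scale degree is Db; a major sixth above that is Bb — scale degree 4.

Bb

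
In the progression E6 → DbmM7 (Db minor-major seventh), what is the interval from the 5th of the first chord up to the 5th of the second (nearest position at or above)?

The 5th of E6 is B; the 5th of DbmM7 (Db minor-major seventh) is Ab.
From B to Ab: 9 semitones over a seventh = diminished.

diminished 7th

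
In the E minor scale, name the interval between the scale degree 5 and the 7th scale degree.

minor third

E natural minor: E F# G A B C D.
The scale degree 5 is B and the 7th scale degree is D.
3 letter names make it a third; at 3 semitones (a half step narrower than major) the quality is minor.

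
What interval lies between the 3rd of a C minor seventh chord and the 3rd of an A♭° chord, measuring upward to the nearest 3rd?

minor sixth

C minor seventh has E♭ as its 3rd, and A♭° has C♭ as its 3rd.
6 letter names make it a sixth; at 8 semitones (a half step narrower than major) the quality is minor.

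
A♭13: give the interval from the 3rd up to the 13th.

perfect 11th

Spelling the chord: A♭, C, E♭, G♭, B♭, F.
The 3rd is C and the 13th is F.
C up to F spans 11 letter names and 17 semitones — a perfect eleventh.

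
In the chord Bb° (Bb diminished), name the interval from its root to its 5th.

d5

Bb°: Bb Db Fb.
Root = Bb; 5th = Fb.
From Bb to Fb: 6 semitones over a fifth = diminished.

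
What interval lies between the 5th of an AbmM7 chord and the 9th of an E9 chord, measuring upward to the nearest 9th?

AbmM7 has Eb as its 5th, and E9 has F# as its 9th.
From Eb to F#: 3 semitones over a second = augmented.

A2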